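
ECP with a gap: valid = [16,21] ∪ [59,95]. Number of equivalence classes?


Valid ranges: [16,21] and [59,95]
Class 1: x < 16 — invalid
Class 2: 16 ≤ x ≤ 21 — valid
Class 3: 21 < x < 59 — invalid (gap between ranges)
Class 4: 59 ≤ x ≤ 95 — valid
Class 5: x > 95 — invalid
Total equivalence classes: 5

5 equivalence classes


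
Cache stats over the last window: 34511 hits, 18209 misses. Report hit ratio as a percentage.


Formula: hit rate = hits / (hits + misses) * 100
hit rate = 34511 / (34511 + 18209) * 100
hit rate = 34511 / 52720 * 100
hit rate = 65.46%

65.46%


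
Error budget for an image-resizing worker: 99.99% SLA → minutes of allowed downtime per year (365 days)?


Formula: allowed downtime = period * (100 - SLA) / 100
Period (year (365 days)) = 525600 minutes
Unavailability fraction = (100 - 99.99) / 100
Allowed downtime = 525600 * (100 - 99.99) / 100
Allowed downtime = 52.56 minutes

52.56 minutes


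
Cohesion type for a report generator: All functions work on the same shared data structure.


Reasoning: Functions share data
Type: Communicational cohesion

Communicational cohesion


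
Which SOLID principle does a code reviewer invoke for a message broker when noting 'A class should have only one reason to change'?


This describes the Single Responsibility Principle (SRP)

Single Responsibility Principle (SRP)


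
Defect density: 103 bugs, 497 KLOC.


Defect density = defects / KLOC
Defect density = 103 / 497
Defect density = 0.207 defects/KLOC

0.207 defects/KLOC


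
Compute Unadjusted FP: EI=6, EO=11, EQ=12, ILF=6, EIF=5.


UFP = EI*4 + EO*5 + EQ*4 + ILF*10 + EIF*7
UFP = 6*4 + 11*5 + 12*4 + 6*10 + 5*7
UFP = 24 + 55 + 48 + 60 + 35
UFP = 222

222


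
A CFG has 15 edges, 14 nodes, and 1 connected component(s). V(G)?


Formula: V(G) = E - N + 2P
V(G) = 15 - 14 + 2*1
V(G) = 1 + 2
V(G) = 3

3


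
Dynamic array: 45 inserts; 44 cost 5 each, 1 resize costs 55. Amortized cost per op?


Formula: Amortized cost = Total cost / Operations
Total cost = (44 * 5) + (1 * 55)
Total cost = 220 + 55 = 275
Amortized = 275 / 45 = 6.1111

6.1111


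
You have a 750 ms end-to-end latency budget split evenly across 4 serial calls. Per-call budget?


Formula: per_stage = total_budget / stages
per_stage = 750 / 4
per_stage = 187.5 ms

187.5 ms


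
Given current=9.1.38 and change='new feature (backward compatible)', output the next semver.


Current: 9.1.38
Change category: 'new feature (backward compatible)' → minor bump
SemVer rule: minor bump → increment MINOR, reset PATCH to 0 (MAJOR unchanged)
New: 9.2.0

9.2.0


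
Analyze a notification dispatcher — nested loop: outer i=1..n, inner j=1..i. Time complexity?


Reasoning: triangle: n(n+1)/2 ~ n^2/2
Complexity: O(n^2)

O(n^2)


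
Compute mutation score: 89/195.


Mutation score = killed / total * 100
Mutation score = 89 / 195 * 100
Mutation score = 45.64%

45.64%


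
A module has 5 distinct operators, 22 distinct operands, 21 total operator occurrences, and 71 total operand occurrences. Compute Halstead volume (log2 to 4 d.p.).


Formula: V = N * log2(η), where N = N1 + N2 and η = η1 + η2
η = 5 + 22 = 27
N = 21 + 71 = 92
log2(27) ≈ 4.7549
V = 92 * 4.7549 = 437.45

437.45


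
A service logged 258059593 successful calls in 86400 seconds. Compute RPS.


Formula: throughput = requests / seconds
throughput = 258059593 / 86400
throughput = 2986.8 requests/second

2986.8 requests/second


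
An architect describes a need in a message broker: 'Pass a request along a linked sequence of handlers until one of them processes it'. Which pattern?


This matches the Chain of Responsibility pattern

Chain of Responsibility


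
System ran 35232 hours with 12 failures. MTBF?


Formula: MTBF = Total operating time / Number of failures
MTBF = 35232 / 12
MTBF = 2936.0 hours

2936.0 hours


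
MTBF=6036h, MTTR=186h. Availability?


Availability = MTBF / (MTBF + MTTR)
Availability = 6036 / (6036 + 186)
Availability = 6036 / 6222
Availability = 97.0106%

97.0106%


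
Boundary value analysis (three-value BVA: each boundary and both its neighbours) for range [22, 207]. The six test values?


Range: [22, 207]
Boundaries: just below min, min, min+1, max-1, max, just above max
Values: [21, 22, 23, 206, 207, 208]

[21, 22, 23, 206, 207, 208]


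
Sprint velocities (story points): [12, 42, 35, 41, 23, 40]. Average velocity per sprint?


Formula: Avg velocity = Total points / Number of sprints
Points: [12, 42, 35, 41, 23, 40]
Sum = 12 + 42 + 35 + 41 + 23 + 40 = 193
Avg velocity = 193 / 6 = 32.17 points/sprint

32.17 points/sprint


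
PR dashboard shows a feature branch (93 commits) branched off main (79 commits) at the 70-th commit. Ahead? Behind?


Common ancestor: commit #70
feature commits after divergence: 93 - 70 = 23
main commits after divergence: 79 - 70 = 9
feature is 23 commits ahead of main
main is 9 commits ahead of feature

feature ahead: 23, main ahead: 9


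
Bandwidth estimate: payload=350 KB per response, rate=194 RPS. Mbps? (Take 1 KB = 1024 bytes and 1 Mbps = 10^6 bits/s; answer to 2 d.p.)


Formula: Mbps = payload_bytes * RPS * 8 / 1e6
Payload per request = 350 KB = 350 * 1024 = 358400 bytes
Total bytes/sec = 358400 * 194 = 69529600
Total bits/sec = 69529600 * 8 = 556236800
Mbps = 556236800 / 1e6 = 556.24

556.24 Mbps


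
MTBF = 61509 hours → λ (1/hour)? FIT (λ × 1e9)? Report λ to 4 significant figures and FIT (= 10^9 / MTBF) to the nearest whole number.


Formula: λ = 1 / MTBF; FIT = λ × 1e9 = 1e9 / MTBF
λ = 1 / 61509 ≈ 1.626e-05 failures/hour
FIT = 1e9 / 61509 ≈ 16258 failures per 1e9 hours (nearest whole number)

λ = 1.626e-05 /h, FIT = 16258


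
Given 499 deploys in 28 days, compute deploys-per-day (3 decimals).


Formula: deployments per day = releases / days
= 499 / 28
= 17.821 deploys/day
(equivalently, 124.75 deploys/week)

17.821 deploys/day


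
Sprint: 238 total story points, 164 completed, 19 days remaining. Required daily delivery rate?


Formula: Required rate = Remaining points / Days left
Remaining = 238 - 164 = 74 points
Required rate = 74 / 19 = 3.89 points/day

3.89 points/day


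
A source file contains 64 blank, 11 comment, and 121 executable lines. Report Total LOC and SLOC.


Total LOC = blank + comment + code
Total LOC = 64 + 11 + 121 = 196
SLOC (source only) = code = 121

Total LOC: 196, SLOC: 121


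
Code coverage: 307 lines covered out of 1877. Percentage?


Coverage = covered / total * 100
Coverage = 307 / 1877 * 100
Coverage = 16.36%

16.36%


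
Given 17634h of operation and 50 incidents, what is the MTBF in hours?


Formula: MTBF = Total operating time / Number of failures
MTBF = 17634 / 50
MTBF = 352.68 hours

352.68 hours


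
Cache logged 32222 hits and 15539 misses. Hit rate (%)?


Formula: hit rate = hits / (hits + misses) * 100
hit rate = 32222 / (32222 + 15539) * 100
hit rate = 32222 / 47761 * 100
hit rate = 67.47%

67.47%


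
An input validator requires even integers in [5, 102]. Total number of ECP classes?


Constraint: even integers in [5, 102]
Class 1: x < 5 — out-of-range invalid
Class 2: x in [5,102] but odd — wrong type invalid
Class 3: x in [5,102] and even — valid
Class 4: x > 102 — out-of-range invalid
Total equivalence classes: 4

4 equivalence classes


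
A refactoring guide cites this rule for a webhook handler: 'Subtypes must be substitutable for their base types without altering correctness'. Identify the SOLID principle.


This describes the Liskov Substitution Principle (LSP)

Liskov Substitution Principle (LSP)


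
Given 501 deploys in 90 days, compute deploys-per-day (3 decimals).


Formula: deployments per day = releases / days
= 501 / 90
= 5.567 deploys/day
(equivalently, 38.97 deploys/week)

5.567 deploys/day


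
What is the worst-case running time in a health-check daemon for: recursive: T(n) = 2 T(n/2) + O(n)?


Reasoning: master theorem case 2 (merge-sort recurrence)
Complexity: O(n log n)

O(n log n)


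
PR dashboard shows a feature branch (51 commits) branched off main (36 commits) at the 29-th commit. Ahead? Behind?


Common ancestor: commit #29
feature commits after divergence: 51 - 29 = 22
main commits after divergence: 36 - 29 = 7
feature is 22 commits ahead of main
main is 7 commits ahead of feature

feature ahead: 22, main ahead: 7


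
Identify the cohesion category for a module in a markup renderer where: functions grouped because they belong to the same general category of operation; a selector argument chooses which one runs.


Reasoning: Grouped by category of activity, not by data or sequence
Type: Logical cohesion

Logical cohesion


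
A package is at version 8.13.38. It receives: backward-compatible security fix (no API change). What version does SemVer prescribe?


Current: 8.13.38
Change category: 'backward-compatible security fix (no API change)' → patch bump
SemVer rule: patch bump → increment PATCH (MAJOR and MINOR unchanged)
New: 8.13.39

8.13.39


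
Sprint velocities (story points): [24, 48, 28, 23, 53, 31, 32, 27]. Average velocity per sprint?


Formula: Avg velocity = Total points / Number of sprints
Points: [24, 48, 28, 23, 53, 31, 32, 27]
Sum = 24 + 48 + 28 + 23 + 53 + 31 + 32 + 27 = 266
Avg velocity = 266 / 8 = 33.25 points/sprint

33.25 points/sprint


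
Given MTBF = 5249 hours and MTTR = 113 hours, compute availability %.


Availability = MTBF / (MTBF + MTTR)
Availability = 5249 / (5249 + 113)
Availability = 5249 / 5362
Availability = 97.8926%

97.8926%


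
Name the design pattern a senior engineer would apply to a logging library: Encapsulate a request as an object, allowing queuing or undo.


This matches the Command pattern

Command


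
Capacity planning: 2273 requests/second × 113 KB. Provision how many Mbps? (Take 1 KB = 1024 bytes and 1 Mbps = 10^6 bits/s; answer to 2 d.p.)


Formula: Mbps = payload_bytes * RPS * 8 / 1e6
Payload per request = 113 KB = 113 * 1024 = 115712 bytes
Total bytes/sec = 115712 * 2273 = 263013376
Total bits/sec = 263013376 * 8 = 2104107008
Mbps = 2104107008 / 1e6 = 2104.11

2104.11 Mbps


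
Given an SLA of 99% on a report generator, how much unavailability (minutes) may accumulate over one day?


Formula: allowed downtime = period * (100 - SLA) / 100
Period (day) = 1440 minutes
Unavailability fraction = (100 - 99.0) / 100
Allowed downtime = 1440 * (100 - 99.0) / 100
Allowed downtime = 14.4 minutes

14.4 minutes


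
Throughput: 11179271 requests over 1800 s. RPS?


Formula: throughput = requests / seconds
throughput = 11179271 / 1800
throughput = 6210.71 requests/second

6210.71 requests/second


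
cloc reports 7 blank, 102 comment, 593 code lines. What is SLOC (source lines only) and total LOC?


Total LOC = blank + comment + code
Total LOC = 7 + 102 + 593 = 702
SLOC (source only) = code = 593

Total LOC: 702, SLOC: 593


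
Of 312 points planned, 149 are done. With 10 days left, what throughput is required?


Formula: Required rate = Remaining points / Days left
Remaining = 312 - 149 = 163 points
Required rate = 163 / 10 = 16.3 points/day

16.3 points/day


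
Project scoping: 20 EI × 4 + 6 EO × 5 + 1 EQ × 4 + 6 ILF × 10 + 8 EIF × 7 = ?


UFP = EI*4 + EO*5 + EQ*4 + ILF*10 + EIF*7
UFP = 20*4 + 6*5 + 1*4 + 6*10 + 8*7
UFP = 80 + 30 + 4 + 60 + 56
UFP = 230

230


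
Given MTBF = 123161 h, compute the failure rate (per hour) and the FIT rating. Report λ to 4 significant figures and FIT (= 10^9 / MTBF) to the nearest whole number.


Formula: λ = 1 / MTBF; FIT = λ × 1e9 = 1e9 / MTBF
λ = 1 / 123161 ≈ 8.119e-06 failures/hour
FIT = 1e9 / 123161 ≈ 8119 failures per 1e9 hours (nearest whole number)

λ = 8.119e-06 /h, FIT = 8119


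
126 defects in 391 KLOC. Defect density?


Defect density = defects / KLOC
Defect density = 126 / 391
Defect density = 0.322 defects/KLOC

0.322 defects/KLOC


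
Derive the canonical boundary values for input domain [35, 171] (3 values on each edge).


Range: [35, 171]
Boundaries: just below min, min, min+1, max-1, max, just above max
Values: [34, 35, 36, 170, 171, 172]

[34, 35, 36, 170, 171, 172]


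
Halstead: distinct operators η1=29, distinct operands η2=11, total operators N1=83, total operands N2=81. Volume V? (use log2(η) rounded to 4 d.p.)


Formula: V = N * log2(η), where N = N1 + N2 and η = η1 + η2
η = 29 + 11 = 40
N = 83 + 81 = 164
log2(40) ≈ 5.3219
V = 164 * 5.3219 = 872.79

872.79


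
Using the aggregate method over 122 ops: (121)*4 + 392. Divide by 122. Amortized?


Formula: Amortized cost = Total cost / Operations
Total cost = (121 * 4) + (1 * 392)
Total cost = 484 + 392 = 876
Amortized = 876 / 122 = 7.1803

7.1803


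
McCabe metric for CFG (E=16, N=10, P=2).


Formula: V(G) = E - N + 2P
V(G) = 16 - 10 + 2*2
V(G) = 6 + 4
V(G) = 10

10


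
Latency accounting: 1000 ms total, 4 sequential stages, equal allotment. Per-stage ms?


Formula: per_stage = total_budget / stages
per_stage = 1000 / 4
per_stage = 250.0 ms

250.0 ms


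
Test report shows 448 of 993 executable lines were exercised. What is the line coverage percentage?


Coverage = covered / total * 100
Coverage = 448 / 993 * 100
Coverage = 45.12%

45.12%


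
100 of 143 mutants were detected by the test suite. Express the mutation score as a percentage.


Mutation score = killed / total * 100
Mutation score = 100 / 143 * 100
Mutation score = 69.93%

69.93%


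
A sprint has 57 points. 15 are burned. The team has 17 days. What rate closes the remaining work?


Formula: Required rate = Remaining points / Days left
Remaining = 57 - 15 = 42 points
Required rate = 42 / 17 = 2.47 points/day

2.47 points/day


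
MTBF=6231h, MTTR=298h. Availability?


Availability = MTBF / (MTBF + MTTR)
Availability = 6231 / (6231 + 298)
Availability = 6231 / 6529
Availability = 95.4357%

95.4357%


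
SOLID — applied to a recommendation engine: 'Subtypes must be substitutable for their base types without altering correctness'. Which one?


This describes the Liskov Substitution Principle (LSP)

Liskov Substitution Principle (LSP)


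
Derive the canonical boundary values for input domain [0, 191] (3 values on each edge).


Range: [0, 191]
Boundaries: just below min, min, min+1, max-1, max, just above max
Values: [-1, 0, 1, 190, 191, 192]

[-1, 0, 1, 190, 191, 192]


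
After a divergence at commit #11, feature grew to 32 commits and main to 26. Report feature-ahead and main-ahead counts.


Common ancestor: commit #11
feature commits after divergence: 32 - 11 = 21
main commits after divergence: 26 - 11 = 15
feature is 21 commits ahead of main
main is 15 commits ahead of feature

feature ahead: 21, main ahead: 15


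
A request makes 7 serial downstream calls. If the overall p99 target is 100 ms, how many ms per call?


Formula: per_stage = total_budget / stages
per_stage = 100 / 7
per_stage = 14.29 ms

14.29 ms


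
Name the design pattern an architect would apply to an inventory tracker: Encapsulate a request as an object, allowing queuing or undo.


This matches the Command pattern

Command


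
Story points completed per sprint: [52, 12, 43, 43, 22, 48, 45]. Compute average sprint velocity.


Formula: Avg velocity = Total points / Number of sprints
Points: [52, 12, 43, 43, 22, 48, 45]
Sum = 52 + 12 + 43 + 43 + 22 + 48 + 45 = 265
Avg velocity = 265 / 7 = 37.86 points/sprint

37.86 points/sprint


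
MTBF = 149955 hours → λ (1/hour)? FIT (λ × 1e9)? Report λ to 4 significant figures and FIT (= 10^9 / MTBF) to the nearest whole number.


Formula: λ = 1 / MTBF; FIT = λ × 1e9 = 1e9 / MTBF
λ = 1 / 149955 ≈ 6.669e-06 failures/hour
FIT = 1e9 / 149955 ≈ 6669 failures per 1e9 hours (nearest whole number)

λ = 6.669e-06 /h, FIT = 6669


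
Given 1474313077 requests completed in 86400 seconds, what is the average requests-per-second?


Formula: throughput = requests / seconds
throughput = 1474313077 / 86400
throughput = 17063.81 requests/second

17063.81 requests/second


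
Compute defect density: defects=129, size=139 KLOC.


Defect density = defects / KLOC
Defect density = 129 / 139
Defect density = 0.928 defects/KLOC

0.928 defects/KLOC


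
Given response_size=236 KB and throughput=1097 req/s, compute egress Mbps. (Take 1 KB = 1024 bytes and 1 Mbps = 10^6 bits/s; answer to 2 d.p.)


Formula: Mbps = payload_bytes * RPS * 8 / 1e6
Payload per request = 236 KB = 236 * 1024 = 241664 bytes
Total bytes/sec = 241664 * 1097 = 265105408
Total bits/sec = 265105408 * 8 = 2120843264
Mbps = 2120843264 / 1e6 = 2120.84

2120.84 Mbps


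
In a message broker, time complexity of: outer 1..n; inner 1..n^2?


Reasoning: n times n^2
Complexity: O(n^3)

O(n^3)


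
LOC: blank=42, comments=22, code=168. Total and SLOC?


Total LOC = blank + comment + code
Total LOC = 42 + 22 + 168 = 232
SLOC (source only) = code = 168

Total LOC: 232, SLOC: 168


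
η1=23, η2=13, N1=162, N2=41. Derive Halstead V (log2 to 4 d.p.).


Formula: V = N * log2(η), where N = N1 + N2 and η = η1 + η2
η = 23 + 13 = 36
N = 162 + 41 = 203
log2(36) ≈ 5.1699
V = 203 * 5.1699 = 1049.49

1049.49


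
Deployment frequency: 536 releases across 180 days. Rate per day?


Formula: deployments per day = releases / days
= 536 / 180
= 2.978 deploys/day
(equivalently, 20.84 deploys/week)

2.978 deploys/day


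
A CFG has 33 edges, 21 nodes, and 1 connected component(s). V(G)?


Formula: V(G) = E - N + 2P
V(G) = 33 - 21 + 2*1
V(G) = 12 + 2
V(G) = 14

14


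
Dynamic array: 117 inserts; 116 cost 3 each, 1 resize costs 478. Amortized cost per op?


Formula: Amortized cost = Total cost / Operations
Total cost = (116 * 3) + (1 * 478)
Total cost = 348 + 478 = 826
Amortized = 826 / 117 = 7.0598

7.0598


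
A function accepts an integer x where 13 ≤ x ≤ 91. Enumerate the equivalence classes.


Valid range: [13, 91]
Class 1: x < 13 — invalid
Class 2: 13 ≤ x ≤ 91 — valid
Class 3: x > 91 — invalid
Total equivalence classes: 3

3 equivalence classes


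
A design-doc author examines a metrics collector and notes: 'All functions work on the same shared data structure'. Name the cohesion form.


Reasoning: Functions share data
Type: Communicational cohesion

Communicational cohesion


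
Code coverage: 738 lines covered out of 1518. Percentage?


Coverage = covered / total * 100
Coverage = 738 / 1518 * 100
Coverage = 48.62%

48.62%


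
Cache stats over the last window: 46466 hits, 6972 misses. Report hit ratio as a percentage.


Formula: hit rate = hits / (hits + misses) * 100
hit rate = 46466 / (46466 + 6972) * 100
hit rate = 46466 / 53438 * 100
hit rate = 86.95%

86.95%


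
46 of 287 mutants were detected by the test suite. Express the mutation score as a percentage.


Mutation score = killed / total * 100
Mutation score = 46 / 287 * 100
Mutation score = 16.03%

16.03%


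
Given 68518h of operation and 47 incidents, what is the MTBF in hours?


Formula: MTBF = Total operating time / Number of failures
MTBF = 68518 / 47
MTBF = 1457.83 hours

1457.83 hours


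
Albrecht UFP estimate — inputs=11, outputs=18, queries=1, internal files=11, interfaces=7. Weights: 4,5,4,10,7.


UFP = EI*4 + EO*5 + EQ*4 + ILF*10 + EIF*7
UFP = 11*4 + 18*5 + 1*4 + 11*10 + 7*7
UFP = 44 + 90 + 4 + 110 + 49
UFP = 297

297


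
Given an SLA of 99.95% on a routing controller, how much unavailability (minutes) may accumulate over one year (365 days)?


Formula: allowed downtime = period * (100 - SLA) / 100
Period (year (365 days)) = 525600 minutes
Unavailability fraction = (100 - 99.95) / 100
Allowed downtime = 525600 * (100 - 99.95) / 100
Allowed downtime = 262.8 minutes

262.8 minutes


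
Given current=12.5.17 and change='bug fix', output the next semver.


Current: 12.5.17
Change category: 'bug fix' → patch bump
SemVer rule: patch bump → increment PATCH (MAJOR and MINOR unchanged)
New: 12.5.18

12.5.18


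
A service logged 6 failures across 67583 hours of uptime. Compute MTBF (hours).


Formula: MTBF = Total operating time / Number of failures
MTBF = 67583 / 6
MTBF = 11263.83 hours

11263.83 hours


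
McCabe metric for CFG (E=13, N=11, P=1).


Formula: V(G) = E - N + 2P
V(G) = 13 - 11 + 2*1
V(G) = 2 + 2
V(G) = 4

4


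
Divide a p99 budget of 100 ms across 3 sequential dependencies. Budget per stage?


Formula: per_stage = total_budget / stages
per_stage = 100 / 3
per_stage = 33.33 ms

33.33 ms


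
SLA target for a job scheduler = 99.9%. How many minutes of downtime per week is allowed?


Formula: allowed downtime = period * (100 - SLA) / 100
Period (week) = 10080 minutes
Unavailability fraction = (100 - 99.9) / 100
Allowed downtime = 10080 * (100 - 99.9) / 100
Allowed downtime = 10.08 minutes

10.08 minutes


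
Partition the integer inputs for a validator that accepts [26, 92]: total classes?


Valid range: [26, 92]
Class 1: x < 26 — invalid
Class 2: 26 ≤ x ≤ 92 — valid
Class 3: x > 92 — invalid
Total equivalence classes: 3

3 equivalence classes


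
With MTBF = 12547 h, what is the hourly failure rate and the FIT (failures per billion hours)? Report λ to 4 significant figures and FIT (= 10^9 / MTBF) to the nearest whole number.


Formula: λ = 1 / MTBF; FIT = λ × 1e9 = 1e9 / MTBF
λ = 1 / 12547 ≈ 7.970e-05 failures/hour
FIT = 1e9 / 12547 ≈ 79700 failures per 1e9 hours (nearest whole number)

λ = 7.970e-05 /h, FIT = 79700


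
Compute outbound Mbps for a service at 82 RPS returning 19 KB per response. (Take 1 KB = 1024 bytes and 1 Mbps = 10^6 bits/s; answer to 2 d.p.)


Formula: Mbps = payload_bytes * RPS * 8 / 1e6
Payload per request = 19 KB = 19 * 1024 = 19456 bytes
Total bytes/sec = 19456 * 82 = 1595392
Total bits/sec = 1595392 * 8 = 12763136
Mbps = 12763136 / 1e6 = 12.76

12.76 Mbps


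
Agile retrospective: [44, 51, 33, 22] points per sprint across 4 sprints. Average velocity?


Formula: Avg velocity = Total points / Number of sprints
Points: [44, 51, 33, 22]
Sum = 44 + 51 + 33 + 22 = 150
Avg velocity = 150 / 4 = 37.5 points/sprint

37.5 points/sprint


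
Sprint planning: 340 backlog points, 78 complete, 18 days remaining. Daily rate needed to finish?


Formula: Required rate = Remaining points / Days left
Remaining = 340 - 78 = 262 points
Required rate = 262 / 18 = 14.56 points/day

14.56 points/day


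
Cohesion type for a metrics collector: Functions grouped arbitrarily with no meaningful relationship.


Reasoning: Worst: random grouping
Type: Coincidental cohesion

Coincidental cohesion


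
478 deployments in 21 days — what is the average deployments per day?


Formula: deployments per day = releases / days
= 478 / 21
= 22.762 deploys/day
(equivalently, 159.33 deploys/week)

22.762 deploys/day


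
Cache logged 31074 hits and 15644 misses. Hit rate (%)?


Formula: hit rate = hits / (hits + misses) * 100
hit rate = 31074 / (31074 + 15644) * 100
hit rate = 31074 / 46718 * 100
hit rate = 66.51%

66.51%


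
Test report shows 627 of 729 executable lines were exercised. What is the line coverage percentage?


Coverage = covered / total * 100
Coverage = 627 / 729 * 100
Coverage = 86.01%

86.01%


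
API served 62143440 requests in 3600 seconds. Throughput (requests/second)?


Formula: throughput = requests / seconds
throughput = 62143440 / 3600
throughput = 17262.07 requests/second

17262.07 requests/second


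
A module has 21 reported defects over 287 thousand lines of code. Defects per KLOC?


Defect density = defects / KLOC
Defect density = 21 / 287
Defect density = 0.073 defects/KLOC

0.073 defects/KLOC


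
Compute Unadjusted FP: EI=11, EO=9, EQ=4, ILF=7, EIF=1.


UFP = EI*4 + EO*5 + EQ*4 + ILF*10 + EIF*7
UFP = 11*4 + 9*5 + 4*4 + 7*10 + 1*7
UFP = 44 + 45 + 16 + 70 + 7
UFP = 182

182


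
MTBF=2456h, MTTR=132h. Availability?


Availability = MTBF / (MTBF + MTTR)
Availability = 2456 / (2456 + 132)
Availability = 2456 / 2588
Availability = 94.8995%

94.8995%


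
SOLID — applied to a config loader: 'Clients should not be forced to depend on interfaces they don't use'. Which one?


This describes the Interface Segregation Principle (ISP)

Interface Segregation Principle (ISP)


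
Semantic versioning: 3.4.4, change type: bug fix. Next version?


Current: 3.4.4
Change category: 'bug fix' → patch bump
SemVer rule: patch bump → increment PATCH (MAJOR and MINOR unchanged)
New: 3.4.5

3.4.5


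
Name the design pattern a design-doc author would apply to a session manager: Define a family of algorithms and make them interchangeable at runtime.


This matches the Strategy pattern

Strategy


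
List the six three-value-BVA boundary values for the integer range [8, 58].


Range: [8, 58]
Boundaries: just below min, min, min+1, max-1, max, just above max
Values: [7, 8, 9, 57, 58, 59]

[7, 8, 9, 57, 58, 59]


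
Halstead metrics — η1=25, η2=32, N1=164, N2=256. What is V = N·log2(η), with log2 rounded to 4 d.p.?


Formula: V = N * log2(η), where N = N1 + N2 and η = η1 + η2
η = 25 + 32 = 57
N = 164 + 256 = 420
log2(57) ≈ 5.8329
V = 420 * 5.8329 = 2449.82

2449.82


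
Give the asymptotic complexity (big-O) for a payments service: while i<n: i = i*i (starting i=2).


Reasoning: squaring drives double-exponential growth; iterations ~ log log n
Complexity: O(log log n)

O(log log n)


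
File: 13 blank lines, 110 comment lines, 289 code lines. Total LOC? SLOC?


Total LOC = blank + comment + code
Total LOC = 13 + 110 + 289 = 412
SLOC (source only) = code = 289

Total LOC: 412, SLOC: 289


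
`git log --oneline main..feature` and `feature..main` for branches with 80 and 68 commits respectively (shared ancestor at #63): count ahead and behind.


Common ancestor: commit #63
feature commits after divergence: 80 - 63 = 17
main commits after divergence: 68 - 63 = 5
feature is 17 commits ahead of main
main is 5 commits ahead of feature

feature ahead: 17, main ahead: 5


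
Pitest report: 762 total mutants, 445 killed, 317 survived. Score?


Mutation score = killed / total * 100
Mutation score = 445 / 762 * 100
Mutation score = 58.4%

58.4%


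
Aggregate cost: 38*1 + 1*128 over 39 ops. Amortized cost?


Formula: Amortized cost = Total cost / Operations
Total cost = (38 * 1) + (1 * 128)
Total cost = 38 + 128 = 166
Amortized = 166 / 39 = 4.2564

4.2564


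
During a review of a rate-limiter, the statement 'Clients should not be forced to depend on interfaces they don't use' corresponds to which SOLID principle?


This describes the Interface Segregation Principle (ISP)

Interface Segregation Principle (ISP)


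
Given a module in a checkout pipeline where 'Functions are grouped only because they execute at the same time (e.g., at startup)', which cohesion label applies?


Reasoning: Related by timing only
Type: Temporal cohesion

Temporal cohesion


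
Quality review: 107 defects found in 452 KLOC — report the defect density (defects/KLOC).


Defect density = defects / KLOC
Defect density = 107 / 452
Defect density = 0.237 defects/KLOC

0.237 defects/KLOC


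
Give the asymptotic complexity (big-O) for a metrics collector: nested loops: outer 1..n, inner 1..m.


Reasoning: product of independent bounds
Complexity: O(n*m)

O(n*m)


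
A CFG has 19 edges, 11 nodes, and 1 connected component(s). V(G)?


Formula: V(G) = E - N + 2P
V(G) = 19 - 11 + 2*1
V(G) = 8 + 2
V(G) = 10

10


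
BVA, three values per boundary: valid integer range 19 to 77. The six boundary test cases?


Range: [19, 77]
Boundaries: just below min, min, min+1, max-1, max, just above max
Values: [18, 19, 20, 76, 77, 78]

[18, 19, 20, 76, 77, 78]


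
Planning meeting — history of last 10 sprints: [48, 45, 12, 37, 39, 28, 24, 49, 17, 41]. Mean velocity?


Formula: Avg velocity = Total points / Number of sprints
Points: [48, 45, 12, 37, 39, 28, 24, 49, 17, 41]
Sum = 48 + 45 + 12 + 37 + 39 + 28 + 24 + 49 + 17 + 41 = 340
Avg velocity = 340 / 10 = 34.0 points/sprint

34.0 points/sprint


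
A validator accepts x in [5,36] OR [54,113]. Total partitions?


Valid ranges: [5,36] and [54,113]
Class 1: x < 5 — invalid
Class 2: 5 ≤ x ≤ 36 — valid
Class 3: 36 < x < 54 — invalid (gap between ranges)
Class 4: 54 ≤ x ≤ 113 — valid
Class 5: x > 113 — invalid
Total equivalence classes: 5

5 equivalence classes


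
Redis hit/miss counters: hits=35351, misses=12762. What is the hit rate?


Formula: hit rate = hits / (hits + misses) * 100
hit rate = 35351 / (35351 + 12762) * 100
hit rate = 35351 / 48113 * 100
hit rate = 73.47%

73.47%


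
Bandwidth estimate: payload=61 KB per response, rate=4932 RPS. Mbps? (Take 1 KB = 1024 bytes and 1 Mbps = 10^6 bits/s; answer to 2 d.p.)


Formula: Mbps = payload_bytes * RPS * 8 / 1e6
Payload per request = 61 KB = 61 * 1024 = 62464 bytes
Total bytes/sec = 62464 * 4932 = 308072448
Total bits/sec = 308072448 * 8 = 2464579584
Mbps = 2464579584 / 1e6 = 2464.58

2464.58 Mbps


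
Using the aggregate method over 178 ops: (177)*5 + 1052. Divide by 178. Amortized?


Formula: Amortized cost = Total cost / Operations
Total cost = (177 * 5) + (1 * 1052)
Total cost = 885 + 1052 = 1937
Amortized = 1937 / 178 = 10.882

10.882


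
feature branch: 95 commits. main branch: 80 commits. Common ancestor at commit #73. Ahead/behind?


Common ancestor: commit #73
feature commits after divergence: 95 - 73 = 22
main commits after divergence: 80 - 73 = 7
feature is 22 commits ahead of main
main is 7 commits ahead of feature

feature ahead: 22, main ahead: 7


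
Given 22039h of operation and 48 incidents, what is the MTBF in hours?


Formula: MTBF = Total operating time / Number of failures
MTBF = 22039 / 48
MTBF = 459.15 hours

459.15 hours


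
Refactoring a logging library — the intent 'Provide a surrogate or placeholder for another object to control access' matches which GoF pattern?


This matches the Proxy pattern

Proxy


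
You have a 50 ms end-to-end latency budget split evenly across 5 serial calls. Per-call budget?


Formula: per_stage = total_budget / stages
per_stage = 50 / 5
per_stage = 10.0 ms

10.0 ms


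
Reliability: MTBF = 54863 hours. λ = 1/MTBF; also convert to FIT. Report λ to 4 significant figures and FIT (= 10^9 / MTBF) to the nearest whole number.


Formula: λ = 1 / MTBF; FIT = λ × 1e9 = 1e9 / MTBF
λ = 1 / 54863 ≈ 1.823e-05 failures/hour
FIT = 1e9 / 54863 ≈ 18227 failures per 1e9 hours (nearest whole number)

λ = 1.823e-05 /h, FIT = 18227


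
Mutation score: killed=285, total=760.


Mutation score = killed / total * 100
Mutation score = 285 / 760 * 100
Mutation score = 37.5%

37.5%


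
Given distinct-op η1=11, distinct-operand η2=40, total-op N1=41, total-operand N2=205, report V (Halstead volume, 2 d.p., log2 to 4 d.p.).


Formula: V = N * log2(η), where N = N1 + N2 and η = η1 + η2
η = 11 + 40 = 51
N = 41 + 205 = 246
log2(51) ≈ 5.6724
V = 246 * 5.6724 = 1395.41

1395.41


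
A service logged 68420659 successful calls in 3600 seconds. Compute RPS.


Formula: throughput = requests / seconds
throughput = 68420659 / 3600
throughput = 19005.74 requests/second

19005.74 requests/second


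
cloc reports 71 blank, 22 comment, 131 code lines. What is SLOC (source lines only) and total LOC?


Total LOC = blank + comment + code
Total LOC = 71 + 22 + 131 = 224
SLOC (source only) = code = 131

Total LOC: 224, SLOC: 131


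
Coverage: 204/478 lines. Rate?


Coverage = covered / total * 100
Coverage = 204 / 478 * 100
Coverage = 42.68%

42.68%


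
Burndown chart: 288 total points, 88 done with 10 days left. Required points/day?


Formula: Required rate = Remaining points / Days left
Remaining = 288 - 88 = 200 points
Required rate = 200 / 10 = 20.0 points/day

20.0 points/day


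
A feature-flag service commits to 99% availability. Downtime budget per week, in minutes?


Formula: allowed downtime = period * (100 - SLA) / 100
Period (week) = 10080 minutes
Unavailability fraction = (100 - 99.0) / 100
Allowed downtime = 10080 * (100 - 99.0) / 100
Allowed downtime = 100.8 minutes

100.8 minutes


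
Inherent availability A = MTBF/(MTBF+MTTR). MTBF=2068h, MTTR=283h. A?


Availability = MTBF / (MTBF + MTTR)
Availability = 2068 / (2068 + 283)
Availability = 2068 / 2351
Availability = 87.9626%

87.9626%


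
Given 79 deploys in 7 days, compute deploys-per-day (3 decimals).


Formula: deployments per day = releases / days
= 79 / 7
= 11.286 deploys/day
(equivalently, 79.0 deploys/week)

11.286 deploys/day


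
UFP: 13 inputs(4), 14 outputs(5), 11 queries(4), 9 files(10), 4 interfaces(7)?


UFP = EI*4 + EO*5 + EQ*4 + ILF*10 + EIF*7
UFP = 13*4 + 14*5 + 11*4 + 9*10 + 4*7
UFP = 52 + 70 + 44 + 90 + 28
UFP = 284

284


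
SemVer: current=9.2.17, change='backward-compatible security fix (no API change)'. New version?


Current: 9.2.17
Change category: 'backward-compatible security fix (no API change)' → patch bump
SemVer rule: patch bump → increment PATCH (MAJOR and MINOR unchanged)
New: 9.2.18

9.2.18


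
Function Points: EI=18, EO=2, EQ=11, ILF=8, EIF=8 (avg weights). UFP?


UFP = EI*4 + EO*5 + EQ*4 + ILF*10 + EIF*7
UFP = 18*4 + 2*5 + 11*4 + 8*10 + 8*7
UFP = 72 + 10 + 44 + 80 + 56
UFP = 262

262


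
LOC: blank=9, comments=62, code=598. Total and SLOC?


Total LOC = blank + comment + code
Total LOC = 9 + 62 + 598 = 669
SLOC (source only) = code = 598

Total LOC: 669, SLOC: 598


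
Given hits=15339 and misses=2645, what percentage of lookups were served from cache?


Formula: hit rate = hits / (hits + misses) * 100
hit rate = 15339 / (15339 + 2645) * 100
hit rate = 15339 / 17984 * 100
hit rate = 85.29%

85.29%


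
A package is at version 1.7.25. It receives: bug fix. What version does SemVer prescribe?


Current: 1.7.25
Change category: 'bug fix' → patch bump
SemVer rule: patch bump → increment PATCH (MAJOR and MINOR unchanged)
New: 1.7.26

1.7.26


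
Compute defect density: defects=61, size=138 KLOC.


Defect density = defects / KLOC
Defect density = 61 / 138
Defect density = 0.442 defects/KLOC

0.442 defects/KLOC


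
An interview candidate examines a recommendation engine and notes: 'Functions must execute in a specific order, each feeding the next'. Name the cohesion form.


Reasoning: Output of one is input to next
Type: Sequential cohesion

Sequential cohesion


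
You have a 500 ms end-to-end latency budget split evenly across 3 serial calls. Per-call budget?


Formula: per_stage = total_budget / stages
per_stage = 500 / 3
per_stage = 166.67 ms

166.67 ms


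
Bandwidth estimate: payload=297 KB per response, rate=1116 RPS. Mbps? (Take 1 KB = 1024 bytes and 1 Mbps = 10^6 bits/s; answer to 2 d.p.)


Formula: Mbps = payload_bytes * RPS * 8 / 1e6
Payload per request = 297 KB = 297 * 1024 = 304128 bytes
Total bytes/sec = 304128 * 1116 = 339406848
Total bits/sec = 339406848 * 8 = 2715254784
Mbps = 2715254784 / 1e6 = 2715.25

2715.25 Mbps


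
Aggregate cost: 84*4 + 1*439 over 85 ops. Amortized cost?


Formula: Amortized cost = Total cost / Operations
Total cost = (84 * 4) + (1 * 439)
Total cost = 336 + 439 = 775
Amortized = 775 / 85 = 9.1176

9.1176


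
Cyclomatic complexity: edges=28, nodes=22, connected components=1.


Formula: V(G) = E - N + 2P
V(G) = 28 - 22 + 2*1
V(G) = 6 + 2
V(G) = 8

8


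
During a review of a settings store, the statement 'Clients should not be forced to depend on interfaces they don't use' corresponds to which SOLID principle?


This describes the Interface Segregation Principle (ISP)

Interface Segregation Principle (ISP)


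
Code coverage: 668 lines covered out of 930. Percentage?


Coverage = covered / total * 100
Coverage = 668 / 930 * 100
Coverage = 71.83%

71.83%


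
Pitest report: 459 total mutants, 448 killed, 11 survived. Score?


Mutation score = killed / total * 100
Mutation score = 448 / 459 * 100
Mutation score = 97.6%

97.6%


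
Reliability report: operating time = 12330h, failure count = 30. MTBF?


Formula: MTBF = Total operating time / Number of failures
MTBF = 12330 / 30
MTBF = 411.0 hours

411.0 hours


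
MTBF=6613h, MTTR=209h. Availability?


Availability = MTBF / (MTBF + MTTR)
Availability = 6613 / (6613 + 209)
Availability = 6613 / 6822
Availability = 96.9364%

96.9364%


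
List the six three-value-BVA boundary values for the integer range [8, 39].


Range: [8, 39]
Boundaries: just below min, min, min+1, max-1, max, just above max
Values: [7, 8, 9, 38, 39, 40]

[7, 8, 9, 38, 39, 40]


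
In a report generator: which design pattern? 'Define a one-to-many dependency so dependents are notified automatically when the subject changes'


This matches the Observer pattern

Observer


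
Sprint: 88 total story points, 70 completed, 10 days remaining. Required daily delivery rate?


Formula: Required rate = Remaining points / Days left
Remaining = 88 - 70 = 18 points
Required rate = 18 / 10 = 1.8 points/day

1.8 points/day


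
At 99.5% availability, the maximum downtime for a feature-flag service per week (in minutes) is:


Formula: allowed downtime = period * (100 - SLA) / 100
Period (week) = 10080 minutes
Unavailability fraction = (100 - 99.5) / 100
Allowed downtime = 10080 * (100 - 99.5) / 100
Allowed downtime = 50.4 minutes

50.4 minutes


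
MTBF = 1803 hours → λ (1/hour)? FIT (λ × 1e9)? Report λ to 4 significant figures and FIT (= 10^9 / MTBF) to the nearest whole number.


Formula: λ = 1 / MTBF; FIT = λ × 1e9 = 1e9 / MTBF
λ = 1 / 1803 ≈ 5.546e-04 failures/hour
FIT = 1e9 / 1803 ≈ 554631 failures per 1e9 hours (nearest whole number)

λ = 5.546e-04 /h, FIT = 554631


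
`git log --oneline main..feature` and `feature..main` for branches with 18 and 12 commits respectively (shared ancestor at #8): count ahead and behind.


Common ancestor: commit #8
feature commits after divergence: 18 - 8 = 10
main commits after divergence: 12 - 8 = 4
feature is 10 commits ahead of main
main is 4 commits ahead of feature

feature ahead: 10, main ahead: 4


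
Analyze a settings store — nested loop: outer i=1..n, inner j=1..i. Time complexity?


Reasoning: triangle: n(n+1)/2 ~ n^2/2
Complexity: O(n^2)

O(n^2)


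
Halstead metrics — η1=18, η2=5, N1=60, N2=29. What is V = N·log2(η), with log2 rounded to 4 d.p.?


Formula: V = N * log2(η), where N = N1 + N2 and η = η1 + η2
η = 18 + 5 = 23
N = 60 + 29 = 89
log2(23) ≈ 4.5236
V = 89 * 4.5236 = 402.60

402.60


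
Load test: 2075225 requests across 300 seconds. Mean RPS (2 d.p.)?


Formula: throughput = requests / seconds
throughput = 2075225 / 300
throughput = 6917.42 requests/second

6917.42 requests/second


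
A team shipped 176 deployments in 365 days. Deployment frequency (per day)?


Formula: deployments per day = releases / days
= 176 / 365
= 0.482 deploys/day
(equivalently, 3.38 deploys/week)

0.482 deploys/day


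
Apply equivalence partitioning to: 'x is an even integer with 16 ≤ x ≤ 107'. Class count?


Constraint: even integers in [16, 107]
Class 1: x < 16 — out-of-range invalid
Class 2: x in [16,107] but odd — wrong type invalid
Class 3: x in [16,107] and even — valid
Class 4: x > 107 — out-of-range invalid
Total equivalence classes: 4

4 equivalence classes


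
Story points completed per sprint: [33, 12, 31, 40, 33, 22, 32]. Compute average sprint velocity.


Formula: Avg velocity = Total points / Number of sprints
Points: [33, 12, 31, 40, 33, 22, 32]
Sum = 33 + 12 + 31 + 40 + 33 + 22 + 32 = 203
Avg velocity = 203 / 7 = 29.0 points/sprint

29.0 points/sprint
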